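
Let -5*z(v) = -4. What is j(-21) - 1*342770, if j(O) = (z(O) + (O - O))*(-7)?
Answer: -1713878/5 ≈ -3.4278e+5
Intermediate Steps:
z(v) = ⅘ (z(v) = -⅕*(-4) = ⅘)
j(O) = -28/5 (j(O) = (⅘ + (O - O))*(-7) = (⅘ + 0)*(-7) = (⅘)*(-7) = -28/5)
j(-21) - 1*342770 = -28/5 - 1*342770 = -28/5 - 342770 = -1713878/5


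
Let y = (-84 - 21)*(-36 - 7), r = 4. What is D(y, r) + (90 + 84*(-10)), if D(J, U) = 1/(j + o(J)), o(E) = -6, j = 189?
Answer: -137249/183 ≈ -749.99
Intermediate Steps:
y = 4515 (y = -105*(-43) = 4515)
D(J, U) = 1/183 (D(J, U) = 1/(189 - 6) = 1/183)
D(y, r) + (90 + 84*(-10)) = 1/183 + (90 + 84*(-10)) = 1/183 + (90 - 840) = 1/183 - 750 = -137249/183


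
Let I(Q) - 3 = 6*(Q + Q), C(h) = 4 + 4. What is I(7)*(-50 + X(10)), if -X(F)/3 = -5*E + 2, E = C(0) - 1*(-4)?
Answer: 10788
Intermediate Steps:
C(h) = 8
I(Q) = 3 + 12*Q (I(Q) = 3 + 6*(Q + Q) = 3 + 6*(2*Q) = 3 + 12*Q)
E = 12 (E = 8 - 1*(-4) = 8 + 4 = 12)
X(F) = 174 (X(F) = -3*(-5*12 + 2) = -3*(-60 + 2) = -3*(-58) = 174)
I(7)*(-50 + X(10)) = (3 + 12*7)*(-50 + 174) = (3 + 84)*124 = 87*124 = 10788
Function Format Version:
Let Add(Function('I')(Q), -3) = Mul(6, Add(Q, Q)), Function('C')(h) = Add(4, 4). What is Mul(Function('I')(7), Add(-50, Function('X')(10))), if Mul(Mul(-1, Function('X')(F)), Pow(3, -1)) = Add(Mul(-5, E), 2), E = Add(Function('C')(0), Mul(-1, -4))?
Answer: 10788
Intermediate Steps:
Function('C')(h) = 8
Function('I')(Q) = Add(3, Mul(12, Q)) (Function('I')(Q) = Add(3, Mul(6, Add(Q, Q))) = Add(3, Mul(6, Mul(2, Q))) = Add(3, Mul(12, Q)))
E = 12 (E = Add(8, Mul(-1, -4)) = Add(8, 4) = 12)
Function('X')(F) = 174 (Function('X')(F) = Mul(-3, Add(Mul(-5, 12), 2)) = Mul(-3, Add(-60, 2)) = Mul(-3, -58) = 174)
Mul(Function('I')(7), Add(-50, Function('X')(10))) = Mul(Add(3, Mul(12, 7)), Add(-50, 174)) = Mul(Add(3, 84), 124) = Mul(87, 124) = 10788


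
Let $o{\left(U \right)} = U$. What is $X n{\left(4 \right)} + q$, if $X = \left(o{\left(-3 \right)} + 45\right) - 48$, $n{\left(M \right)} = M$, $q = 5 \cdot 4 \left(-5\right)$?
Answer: $-124$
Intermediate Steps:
$q = -100$ ($q = 20 \left(-5\right) = -100$)
$X = -6$ ($X = \left(-3 + 45\right) - 48 = 42 - 48 = -6$)
$X n{\left(4 \right)} + q = \left(-6\right) 4 - 100 = -24 - 100 = -124$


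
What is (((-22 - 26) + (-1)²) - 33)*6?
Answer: -480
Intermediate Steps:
(((-22 - 26) + (-1)²) - 33)*6 = ((-48 + 1) - 33)*6 = (-47 - 33)*6 = -80*6 = -480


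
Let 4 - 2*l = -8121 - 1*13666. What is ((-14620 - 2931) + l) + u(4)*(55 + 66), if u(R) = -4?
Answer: -14279/2 ≈ -7139.5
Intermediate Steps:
l = 21791/2 (l = 2 - (-8121 - 1*13666)/2 = 2 - (-8121 - 13666)/2 = 2 - ½*(-21787) = 2 + 21787/2 = 21791/2 ≈ 10896.)
((-14620 - 2931) + l) + u(4)*(55 + 66) = ((-14620 - 2931) + 21791/2) - 4*(55 + 66) = (-17551 + 21791/2) - 4*121 = -13311/2 - 484 = -14279/2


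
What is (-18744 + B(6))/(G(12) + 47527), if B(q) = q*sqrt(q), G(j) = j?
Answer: -18744/47539 + 6*sqrt(6)/47539 ≈ -0.39398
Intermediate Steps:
B(q) = q**(3/2)
(-18744 + B(6))/(G(12) + 47527) = (-18744 + 6**(3/2))/(12 + 47527) = (-18744 + 6*sqrt(6))/47539 = (-18744 + 6*sqrt(6))*(1/47539) = -18744/47539 + 6*sqrt(6)/47539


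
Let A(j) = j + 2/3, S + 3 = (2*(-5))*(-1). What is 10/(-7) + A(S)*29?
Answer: 4639/21 ≈ 220.90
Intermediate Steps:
S = 7 (S = -3 + (2*(-5))*(-1) = -3 - 10*(-1) = -3 + 10 = 7)
A(j) = 2/3 + j (A(j) = j + 2*(1/3) = j + 2/3 = 2/3 + j)
10/(-7) + A(S)*29 = 10/(-7) + (2/3 + 7)*29 = 10*(-1/7) + (23/3)*29 = -10/7 + 667/3 = 4639/21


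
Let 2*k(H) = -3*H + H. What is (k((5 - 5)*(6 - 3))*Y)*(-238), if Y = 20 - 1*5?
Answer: 0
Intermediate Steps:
k(H) = -H (k(H) = (-3*H + H)/2 = (-2*H)/2 = -H)
Y = 15 (Y = 20 - 5 = 15)
(k((5 - 5)*(6 - 3))*Y)*(-238) = (-(5 - 5)*(6 - 3)*15)*(-238) = (-0*3*15)*(-238) = (-1*0*15)*(-238) = (0*15)*(-238) = 0*(-238) = 0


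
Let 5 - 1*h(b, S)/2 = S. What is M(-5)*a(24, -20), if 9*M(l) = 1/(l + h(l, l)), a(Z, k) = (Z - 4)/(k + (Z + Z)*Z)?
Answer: 1/7641 ≈ 0.00013087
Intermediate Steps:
h(b, S) = 10 - 2*S
a(Z, k) = (-4 + Z)/(k + 2*Z**2) (a(Z, k) = (-4 + Z)/(k + (2*Z)*Z) = (-4 + Z)/(k + 2*Z**2))
M(l) = 1/(9*(10 - l)) (M(l) = 1/(9*(l + (10 - 2*l))) = 1/(9*(10 - l)))
M(-5)*a(24, -20) = (1/(9*(10 - 1*(-5))))*((-4 + 24)/(-20 + 2*24**2)) = (1/(9*(10 + 5)))*(20/(-20 + 2*576)) = ((1/9)/15)*(20/(-20 + 1152)) = ((1/9)*(1/15))*(20/1132) = ((1/1132)*20)/135 = (1/135)*(5/283) = 1/7641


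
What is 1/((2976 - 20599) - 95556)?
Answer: -1/113179 ≈ -8.8356e-6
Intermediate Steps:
1/((2976 - 20599) - 95556) = 1/(-17623 - 95556) = 1/(-113179) = -1/113179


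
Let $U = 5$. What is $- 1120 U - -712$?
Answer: $-4888$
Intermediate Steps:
$- 1120 U - -712 = \left(-1120\right) 5 - -712 = -5600 + 712 = -4888$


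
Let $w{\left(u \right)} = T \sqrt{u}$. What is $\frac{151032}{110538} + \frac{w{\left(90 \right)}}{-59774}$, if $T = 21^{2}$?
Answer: $\frac{25172}{18423} - \frac{1323 \sqrt{10}}{59774} \approx 1.2963$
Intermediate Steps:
$T = 441$
$w{\left(u \right)} = 441 \sqrt{u}$
$\frac{151032}{110538} + \frac{w{\left(90 \right)}}{-59774} = \frac{151032}{110538} + \frac{441 \sqrt{90}}{-59774} = 151032 \cdot \frac{1}{110538} + 441 \cdot 3 \sqrt{10} \left(- \frac{1}{59774}\right) = \frac{25172}{18423} + 1323 \sqrt{10} \left(- \frac{1}{59774}\right) = \frac{25172}{18423} - \frac{1323 \sqrt{10}}{59774}$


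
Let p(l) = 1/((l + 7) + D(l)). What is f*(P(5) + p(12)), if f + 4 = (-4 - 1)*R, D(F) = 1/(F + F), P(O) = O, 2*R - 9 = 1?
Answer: -66961/457 ≈ -146.52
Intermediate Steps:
R = 5 (R = 9/2 + (1/2)*1 = 9/2 + 1/2 = 5)
D(F) = 1/(2*F)
f = -29 (f = -4 + (-4 - 1)*5 = -4 - 5*5 = -4 - 25 = -29)
p(l) = 1/(7 + l + 1/(2*l)) (p(l) = 1/((l + 7) + 1/(2*l)) = 1/((7 + l) + 1/(2*l)) = 1/(7 + l + 1/(2*l)))
f*(P(5) + p(12)) = -29*(5 + 2*12/(1 + 2*12*(7 + 12))) = -29*(5 + 2*12/(1 + 2*12*19)) = -29*(5 + 2*12/(1 + 456)) = -29*(5 + 2*12/457) = -29*(5 + 2*12*(1/457)) = -29*(5 + 24/457) = -29*2309/457 = -66961/457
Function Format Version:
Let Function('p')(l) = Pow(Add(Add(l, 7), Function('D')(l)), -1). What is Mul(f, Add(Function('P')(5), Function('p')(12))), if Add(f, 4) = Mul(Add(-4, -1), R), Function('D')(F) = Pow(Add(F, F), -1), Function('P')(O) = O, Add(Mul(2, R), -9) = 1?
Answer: Rational(-66961, 457) ≈ -146.52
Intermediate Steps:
R = 5 (R = Add(Rational(9, 2), Mul(Rational(1, 2), 1)) = Add(Rational(9, 2), Rational(1, 2)) = 5)
Function('D')(F) = Mul(Rational(1, 2), Pow(F, -1)) (Function('D')(F) = Pow(Mul(2, F), -1) = Mul(Rational(1, 2), Pow(F, -1)))
f = -29 (f = Add(-4, Mul(Add(-4, -1), 5)) = Add(-4, Mul(-5, 5)) = Add(-4, -25) = -29)
Function('p')(l) = Pow(Add(7, l, Mul(Rational(1, 2), Pow(l, -1))), -1) (Function('p')(l) = Pow(Add(Add(l, 7), Mul(Rational(1, 2), Pow(l, -1))), -1) = Pow(Add(Add(7, l), Mul(Rational(1, 2), Pow(l, -1))), -1) = Pow(Add(7, l, Mul(Rational(1, 2), Pow(l, -1))), -1))
Mul(f, Add(Function('P')(5), Function('p')(12))) = Mul(-29, Add(5, Mul(2, 12, Pow(Add(1, Mul(2, 12, Add(7, 12))), -1)))) = Mul(-29, Add(5, Mul(2, 12, Pow(Add(1, Mul(2, 12, 19)), -1)))) = Mul(-29, Add(5, Mul(2, 12, Pow(Add(1, 456), -1)))) = Mul(-29, Add(5, Mul(2, 12, Pow(457, -1)))) = Mul(-29, Add(5, Mul(2, 12, Rational(1, 457)))) = Mul(-29, Add(5, Rational(24, 457))) = Mul(-29, Rational(2309, 457)) = Rational(-66961, 457)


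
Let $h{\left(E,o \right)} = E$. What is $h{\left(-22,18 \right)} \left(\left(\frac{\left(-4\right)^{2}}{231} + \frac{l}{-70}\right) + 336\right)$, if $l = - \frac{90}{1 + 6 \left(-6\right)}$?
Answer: $- \frac{5433646}{735} \approx -7392.7$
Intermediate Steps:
$l = \frac{18}{7}$ ($l = - \frac{90}{1 - 36} = - \frac{90}{-35} = \left(-90\right) \left(- \frac{1}{35}\right) = \frac{18}{7} \approx 2.5714$)
$h{\left(-22,18 \right)} \left(\left(\frac{\left(-4\right)^{2}}{231} + \frac{l}{-70}\right) + 336\right) = - 22 \left(\left(\frac{\left(-4\right)^{2}}{231} + \frac{18}{7 \left(-70\right)}\right) + 336\right) = - 22 \left(\left(16 \cdot \frac{1}{231} + \frac{18}{7} \left(- \frac{1}{70}\right)\right) + 336\right) = - 22 \left(\left(\frac{16}{231} - \frac{9}{245}\right) + 336\right) = - 22 \left(\frac{263}{8085} + 336\right) = \left(-22\right) \frac{2716823}{8085} = - \frac{5433646}{735}$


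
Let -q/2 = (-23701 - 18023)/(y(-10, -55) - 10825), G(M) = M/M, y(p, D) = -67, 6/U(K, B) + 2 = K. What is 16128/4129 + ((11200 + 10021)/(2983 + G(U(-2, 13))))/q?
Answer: 765410241617/257039366832 ≈ 2.9778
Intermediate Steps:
U(K, B) = 6/(-2 + K)
G(M) = 1
q = -20862/2723 (q = -2*(-23701 - 18023)/(-67 - 10825) = -(-83448)/(-10892) = -(-83448)*(-1)/10892 = -2*10431/2723 = -20862/2723 ≈ -7.6614)
16128/4129 + ((11200 + 10021)/(2983 + G(U(-2, 13))))/q = 16128/4129 + ((11200 + 10021)/(2983 + 1))/(-20862/2723) = 16128*(1/4129) + (21221/2984)*(-2723/20862) = 16128/4129 + (21221*(1/2984))*(-2723/20862) = 16128/4129 + (21221/2984)*(-2723/20862) = 16128/4129 - 57784783/62252208 = 765410241617/257039366832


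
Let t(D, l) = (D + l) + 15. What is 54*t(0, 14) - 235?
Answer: 1331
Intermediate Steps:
t(D, l) = 15 + D + l
54*t(0, 14) - 235 = 54*(15 + 0 + 14) - 235 = 54*29 - 235 = 1566 - 235 = 1331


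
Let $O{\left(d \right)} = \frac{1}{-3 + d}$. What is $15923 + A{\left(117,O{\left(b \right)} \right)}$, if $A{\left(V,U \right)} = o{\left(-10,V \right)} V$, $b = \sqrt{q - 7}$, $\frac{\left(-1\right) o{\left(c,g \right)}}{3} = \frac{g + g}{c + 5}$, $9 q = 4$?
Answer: $\frac{161749}{5} \approx 32350.0$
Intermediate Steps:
$q = \frac{4}{9}$ ($q = \frac{1}{9} \cdot 4 = \frac{4}{9} \approx 0.44444$)
$o{\left(c,g \right)} = - \frac{6 g}{5 + c}$ ($o{\left(c,g \right)} = - 3 \frac{g + g}{c + 5} = - 3 \frac{2 g}{5 + c} = - \frac{6 g}{5 + c}$)
$b = \frac{i \sqrt{59}}{3}$ ($b = \sqrt{\frac{4}{9} - 7} = \sqrt{- \frac{59}{9}} = \frac{i \sqrt{59}}{3} \approx 2.5604 i$)
$A{\left(V,U \right)} = \frac{6 V^{2}}{5}$ ($A{\left(V,U \right)} = - \frac{6 V}{5 - 10} V = - \frac{6 V}{-5} V = \left(-6\right) V \left(- \frac{1}{5}\right) V = \frac{6 V}{5} V = \frac{6 V^{2}}{5}$)
$15923 + A{\left(117,O{\left(b \right)} \right)} = 15923 + \frac{6 \cdot 117^{2}}{5} = 15923 + \frac{6}{5} \cdot 13689 = 15923 + \frac{82134}{5} = \frac{161749}{5}$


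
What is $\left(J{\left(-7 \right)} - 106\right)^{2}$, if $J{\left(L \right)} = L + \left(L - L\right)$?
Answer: $12769$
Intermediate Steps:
$J{\left(L \right)} = L$ ($J{\left(L \right)} = L + 0 = L$)
$\left(J{\left(-7 \right)} - 106\right)^{2} = \left(-7 - 106\right)^{2} = \left(-113\right)^{2} = 12769$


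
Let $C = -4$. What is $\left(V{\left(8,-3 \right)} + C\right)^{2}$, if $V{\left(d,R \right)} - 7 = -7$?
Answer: $16$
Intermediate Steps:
$V{\left(d,R \right)} = 0$ ($V{\left(d,R \right)} = 7 - 7 = 0$)
$\left(V{\left(8,-3 \right)} + C\right)^{2} = \left(0 - 4\right)^{2} = \left(-4\right)^{2} = 16$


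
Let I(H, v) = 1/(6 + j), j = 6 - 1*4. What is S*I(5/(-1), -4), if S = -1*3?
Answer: -3/8 ≈ -0.37500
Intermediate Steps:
S = -3
j = 2 (j = 6 - 4 = 2)
I(H, v) = ⅛ (I(H, v) = 1/(6 + 2) = 1/8 = ⅛)
S*I(5/(-1), -4) = -3*⅛ = -3/8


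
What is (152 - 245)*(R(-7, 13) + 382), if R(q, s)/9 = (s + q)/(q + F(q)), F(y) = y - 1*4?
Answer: -35247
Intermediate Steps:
F(y) = -4 + y (F(y) = y - 4 = -4 + y)
R(q, s) = 9*(q + s)/(-4 + 2*q) (R(q, s) = 9*((s + q)/(q + (-4 + q))) = 9*((q + s)/(-4 + 2*q)) = 9*(q + s)/(-4 + 2*q))
(152 - 245)*(R(-7, 13) + 382) = (152 - 245)*(9*(-7 + 13)/(2*(-2 - 7)) + 382) = -93*((9/2)*6/(-9) + 382) = -93*((9/2)*(-⅑)*6 + 382) = -93*(-3 + 382) = -93*379 = -35247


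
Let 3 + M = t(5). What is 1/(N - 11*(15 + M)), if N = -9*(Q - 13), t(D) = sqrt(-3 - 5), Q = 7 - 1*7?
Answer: I/(-15*I + 22*sqrt(2)) ≈ -0.012573 + 0.026079*I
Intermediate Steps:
Q = 0 (Q = 7 - 7 = 0)
t(D) = 2*I*sqrt(2) (t(D) = sqrt(-8) = 2*I*sqrt(2))
M = -3 + 2*I*sqrt(2) ≈ -3.0 + 2.8284*I
N = 117 (N = -9*(0 - 13) = -9*(-13) = 117)
1/(N - 11*(15 + M)) = 1/(117 - 11*(15 + (-3 + 2*I*sqrt(2)))) = 1/(117 - 11*(12 + 2*I*sqrt(2))) = 1/(117 + (-132 - 22*I*sqrt(2))) = 1/(-15 - 22*I*sqrt(2))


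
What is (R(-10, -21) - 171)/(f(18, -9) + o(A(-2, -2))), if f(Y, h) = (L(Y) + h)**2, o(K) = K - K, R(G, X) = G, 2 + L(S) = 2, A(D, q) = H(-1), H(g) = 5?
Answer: -181/81 ≈ -2.2346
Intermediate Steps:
A(D, q) = 5
L(S) = 0 (L(S) = -2 + 2 = 0)
o(K) = 0
f(Y, h) = h**2 (f(Y, h) = (0 + h)**2 = h**2)
(R(-10, -21) - 171)/(f(18, -9) + o(A(-2, -2))) = (-10 - 171)/((-9)**2 + 0) = -181/(81 + 0) = -181/81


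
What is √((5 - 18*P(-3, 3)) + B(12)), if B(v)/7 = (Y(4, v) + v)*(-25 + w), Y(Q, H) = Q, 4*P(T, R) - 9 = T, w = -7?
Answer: I*√3606 ≈ 60.05*I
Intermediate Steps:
P(T, R) = 9/4 + T/4
B(v) = -896 - 224*v (B(v) = 7*((4 + v)*(-25 - 7)) = 7*((4 + v)*(-32)) = 7*(-128 - 32*v) = -896 - 224*v)
√((5 - 18*P(-3, 3)) + B(12)) = √((5 - 18*(9/4 + (¼)*(-3))) + (-896 - 224*12)) = √((5 - 18*(9/4 - ¾)) + (-896 - 2688)) = √((5 - 18*3/2) - 3584) = √((5 - 27) - 3584) = √(-22 - 3584) = √(-3606) = I*√3606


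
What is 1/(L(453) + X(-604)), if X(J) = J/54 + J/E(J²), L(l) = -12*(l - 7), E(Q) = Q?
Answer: -16308/87462851 ≈ -0.00018646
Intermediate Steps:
L(l) = 84 - 12*l (L(l) = -12*(-7 + l) = 84 - 12*l)
X(J) = 1/J + J/54 (X(J) = J/54 + J/(J²) = J*(1/54) + J/J² = J/54 + 1/J = 1/J + J/54)
1/(L(453) + X(-604)) = 1/((84 - 12*453) + (1/(-604) + (1/54)*(-604))) = 1/((84 - 5436) + (-1/604 - 302/27)) = 1/(-5352 - 182435/16308) = 1/(-87462851/16308) = -16308/87462851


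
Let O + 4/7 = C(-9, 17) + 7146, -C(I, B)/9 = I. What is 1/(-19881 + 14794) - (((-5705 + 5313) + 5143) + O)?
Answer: -426504261/35609 ≈ -11977.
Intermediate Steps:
C(I, B) = -9*I
O = 50585/7 (O = -4/7 + (-9*(-9) + 7146) = -4/7 + (81 + 7146) = -4/7 + 7227 = 50585/7 ≈ 7226.4)
1/(-19881 + 14794) - (((-5705 + 5313) + 5143) + O) = 1/(-19881 + 14794) - (((-5705 + 5313) + 5143) + 50585/7) = 1/(-5087) - ((-392 + 5143) + 50585/7) = -1/5087 - (4751 + 50585/7) = -1/5087 - 1*83842/7 = -1/5087 - 83842/7 = -426504261/35609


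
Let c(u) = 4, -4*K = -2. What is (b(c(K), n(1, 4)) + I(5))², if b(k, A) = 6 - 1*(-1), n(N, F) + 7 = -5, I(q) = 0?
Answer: 49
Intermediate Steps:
K = ½ (K = -¼*(-2) = ½ ≈ 0.50000)
n(N, F) = -12 (n(N, F) = -7 - 5 = -12)
b(k, A) = 7 (b(k, A) = 6 + 1 = 7)
(b(c(K), n(1, 4)) + I(5))² = (7 + 0)² = 7² = 49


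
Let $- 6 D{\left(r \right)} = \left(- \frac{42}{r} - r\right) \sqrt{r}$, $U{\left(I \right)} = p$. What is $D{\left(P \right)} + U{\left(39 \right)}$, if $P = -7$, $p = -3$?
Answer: $-3 - \frac{13 i \sqrt{7}}{6} \approx -3.0 - 5.7325 i$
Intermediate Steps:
$U{\left(I \right)} = -3$
$D{\left(r \right)} = - \frac{\sqrt{r} \left(- r - \frac{42}{r}\right)}{6}$ ($D{\left(r \right)} = - \frac{\left(- \frac{42}{r} - r\right) \sqrt{r}}{6} = - \frac{\left(- r - \frac{42}{r}\right) \sqrt{r}}{6} = - \frac{\sqrt{r} \left(- r - \frac{42}{r}\right)}{6}$)
$D{\left(P \right)} + U{\left(39 \right)} = \frac{42 + \left(-7\right)^{2}}{6 i \sqrt{7}} - 3 = \frac{- \frac{i \sqrt{7}}{7} \left(42 + 49\right)}{6} - 3 = \frac{1}{6} \left(- \frac{i \sqrt{7}}{7}\right) 91 - 3 = - \frac{13 i \sqrt{7}}{6} - 3 = -3 - \frac{13 i \sqrt{7}}{6}$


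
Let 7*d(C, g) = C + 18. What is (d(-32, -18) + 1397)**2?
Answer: 1946025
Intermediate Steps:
d(C, g) = 18/7 + C/7 (d(C, g) = (C + 18)/7 = (18 + C)/7 = 18/7 + C/7)
(d(-32, -18) + 1397)**2 = ((18/7 + (1/7)*(-32)) + 1397)**2 = ((18/7 - 32/7) + 1397)**2 = (-2 + 1397)**2 = 1395**2 = 1946025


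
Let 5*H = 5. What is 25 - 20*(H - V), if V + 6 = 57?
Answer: 1025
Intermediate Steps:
H = 1 (H = (1/5)*5 = 1)
V = 51 (V = -6 + 57 = 51)
25 - 20*(H - V) = 25 - 20*(1 - 1*51) = 25 - 20*(1 - 51) = 25 - 20*(-50) = 25 + 1000 = 1025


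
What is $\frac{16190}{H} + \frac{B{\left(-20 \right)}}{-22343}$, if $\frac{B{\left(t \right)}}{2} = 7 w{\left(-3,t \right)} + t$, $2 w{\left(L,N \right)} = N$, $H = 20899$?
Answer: $\frac{365494990}{466946357} \approx 0.78273$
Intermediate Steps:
$w{\left(L,N \right)} = \frac{N}{2}$
$B{\left(t \right)} = 9 t$ ($B{\left(t \right)} = 2 \left(7 \frac{t}{2} + t\right) = 2 \left(\frac{7 t}{2} + t\right) = 2 \frac{9 t}{2} = 9 t$)
$\frac{16190}{H} + \frac{B{\left(-20 \right)}}{-22343} = \frac{16190}{20899} + \frac{9 \left(-20\right)}{-22343} = 16190 \cdot \frac{1}{20899} - - \frac{180}{22343} = \frac{16190}{20899} + \frac{180}{22343} = \frac{365494990}{466946357}$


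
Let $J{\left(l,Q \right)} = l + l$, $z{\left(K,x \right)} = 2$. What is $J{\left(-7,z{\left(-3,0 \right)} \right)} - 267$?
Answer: $-281$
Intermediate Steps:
$J{\left(l,Q \right)} = 2 l$
$J{\left(-7,z{\left(-3,0 \right)} \right)} - 267 = 2 \left(-7\right) - 267 = -14 - 267 = -281$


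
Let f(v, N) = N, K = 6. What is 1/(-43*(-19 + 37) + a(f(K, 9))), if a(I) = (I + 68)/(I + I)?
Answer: -18/13855 ≈ -0.0012992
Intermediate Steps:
a(I) = (68 + I)/(2*I) (a(I) = (68 + I)/((2*I)) = (68 + I)*(1/(2*I)) = (68 + I)/(2*I))
1/(-43*(-19 + 37) + a(f(K, 9))) = 1/(-43*(-19 + 37) + (1/2)*(68 + 9)/9) = 1/(-43*18 + (1/2)*(1/9)*77) = 1/(-774 + 77/18) = 1/(-13855/18) = -18/13855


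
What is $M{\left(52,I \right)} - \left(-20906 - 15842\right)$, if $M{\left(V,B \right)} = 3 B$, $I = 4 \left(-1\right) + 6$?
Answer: $36754$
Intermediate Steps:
$I = 2$ ($I = -4 + 6 = 2$)
$M{\left(52,I \right)} - \left(-20906 - 15842\right) = 3 \cdot 2 - \left(-20906 - 15842\right) = 6 - -36748 = 6 + 36748 = 36754$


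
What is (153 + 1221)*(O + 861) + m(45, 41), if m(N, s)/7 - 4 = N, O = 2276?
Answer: 4310581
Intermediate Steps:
m(N, s) = 28 + 7*N
(153 + 1221)*(O + 861) + m(45, 41) = (153 + 1221)*(2276 + 861) + (28 + 7*45) = 1374*3137 + (28 + 315) = 4310238 + 343 = 4310581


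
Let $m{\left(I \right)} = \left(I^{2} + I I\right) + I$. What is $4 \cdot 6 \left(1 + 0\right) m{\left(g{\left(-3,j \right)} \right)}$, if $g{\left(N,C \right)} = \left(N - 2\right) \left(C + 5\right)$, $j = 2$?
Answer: $57960$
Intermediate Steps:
$g{\left(N,C \right)} = \left(-2 + N\right) \left(5 + C\right)$
$m{\left(I \right)} = I + 2 I^{2}$ ($m{\left(I \right)} = \left(I^{2} + I^{2}\right) + I = 2 I^{2} + I = I + 2 I^{2}$)
$4 \cdot 6 \left(1 + 0\right) m{\left(g{\left(-3,j \right)} \right)} = 4 \cdot 6 \left(1 + 0\right) \left(-10 - 4 + 5 \left(-3\right) + 2 \left(-3\right)\right) \left(1 + 2 \left(-10 - 4 + 5 \left(-3\right) + 2 \left(-3\right)\right)\right) = 4 \cdot 6 \cdot 1 \left(-10 - 4 - 15 - 6\right) \left(1 + 2 \left(-10 - 4 - 15 - 6\right)\right) = 4 \cdot 6 \left(- 35 \left(1 + 2 \left(-35\right)\right)\right) = 24 \left(- 35 \left(1 - 70\right)\right) = 24 \left(\left(-35\right) \left(-69\right)\right) = 24 \cdot 2415 = 57960$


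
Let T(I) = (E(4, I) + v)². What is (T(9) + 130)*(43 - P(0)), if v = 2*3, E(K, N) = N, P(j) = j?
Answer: 15265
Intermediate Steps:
v = 6
T(I) = (6 + I)² (T(I) = (I + 6)² = (6 + I)²)
(T(9) + 130)*(43 - P(0)) = ((6 + 9)² + 130)*(43 - 1*0) = (15² + 130)*(43 + 0) = (225 + 130)*43 = 355*43 = 15265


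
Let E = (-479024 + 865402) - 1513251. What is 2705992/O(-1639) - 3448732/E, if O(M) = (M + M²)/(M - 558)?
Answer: -23391866552248/10577956851 ≈ -2211.4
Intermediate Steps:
O(M) = (M + M²)/(-558 + M)
E = -1126873 (E = 386378 - 1513251 = -1126873)
2705992/O(-1639) - 3448732/E = 2705992/((-1639*(1 - 1639)/(-558 - 1639))) - 3448732/(-1126873) = 2705992/((-1639*(-1638)/(-2197))) - 3448732*(-1/1126873) = 2705992/((-1639*(-1/2197)*(-1638))) + 3448732/1126873 = 2705992/(-206514/169) + 3448732/1126873 = 2705992*(-169/206514) + 3448732/1126873 = -228656324/103257 + 3448732/1126873 = -23391866552248/10577956851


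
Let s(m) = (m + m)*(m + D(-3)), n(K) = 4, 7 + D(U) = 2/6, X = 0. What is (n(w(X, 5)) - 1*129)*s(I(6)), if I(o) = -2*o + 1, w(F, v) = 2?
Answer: -145750/3 ≈ -48583.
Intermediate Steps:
D(U) = -20/3 (D(U) = -7 + 2/6 = -7 + 2*(⅙) = -7 + ⅓ = -20/3)
I(o) = 1 - 2*o
s(m) = 2*m*(-20/3 + m) (s(m) = (m + m)*(m - 20/3) = (2*m)*(-20/3 + m) = 2*m*(-20/3 + m))
(n(w(X, 5)) - 1*129)*s(I(6)) = (4 - 1*129)*(2*(1 - 2*6)*(-20 + 3*(1 - 2*6))/3) = (4 - 129)*(2*(1 - 12)*(-20 + 3*(1 - 12))/3) = -250*(-11)*(-20 + 3*(-11))/3 = -250*(-11)*(-20 - 33)/3 = -250*(-11)*(-53)/3 = -125*1166/3 = -145750/3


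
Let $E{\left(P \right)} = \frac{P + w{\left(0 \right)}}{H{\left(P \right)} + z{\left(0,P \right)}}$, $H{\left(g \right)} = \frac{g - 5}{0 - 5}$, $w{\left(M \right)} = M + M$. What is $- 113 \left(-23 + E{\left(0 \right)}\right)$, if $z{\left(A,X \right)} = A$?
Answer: $2599$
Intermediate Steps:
$w{\left(M \right)} = 2 M$
$H{\left(g \right)} = 1 - \frac{g}{5}$ ($H{\left(g \right)} = \frac{-5 + g}{-5} = \left(-5 + g\right) \left(- \frac{1}{5}\right) = 1 - \frac{g}{5}$)
$E{\left(P \right)} = \frac{P}{1 - \frac{P}{5}}$ ($E{\left(P \right)} = \frac{P + 2 \cdot 0}{\left(1 - \frac{P}{5}\right) + 0} = \frac{P + 0}{1 - \frac{P}{5}} = \frac{P}{1 - \frac{P}{5}}$)
$- 113 \left(-23 + E{\left(0 \right)}\right) = - 113 \left(-23 - \frac{0}{-5 + 0}\right) = - 113 \left(-23 - \frac{0}{-5}\right) = - 113 \left(-23 - 0 \left(- \frac{1}{5}\right)\right) = - 113 \left(-23 + 0\right) = \left(-113\right) \left(-23\right) = 2599$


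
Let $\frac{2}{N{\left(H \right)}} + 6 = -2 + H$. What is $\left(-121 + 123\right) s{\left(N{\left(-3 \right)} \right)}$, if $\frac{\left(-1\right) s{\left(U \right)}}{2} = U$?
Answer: $\frac{8}{11} \approx 0.72727$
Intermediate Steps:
$N{\left(H \right)} = \frac{2}{-8 + H}$ ($N{\left(H \right)} = \frac{2}{-6 + \left(-2 + H\right)} = \frac{2}{-8 + H}$)
$s{\left(U \right)} = - 2 U$
$\left(-121 + 123\right) s{\left(N{\left(-3 \right)} \right)} = \left(-121 + 123\right) \left(- 2 \frac{2}{-8 - 3}\right) = 2 \left(- 2 \frac{2}{-11}\right) = 2 \left(- 2 \cdot 2 \left(- \frac{1}{11}\right)\right) = 2 \left(\left(-2\right) \left(- \frac{2}{11}\right)\right) = 2 \cdot \frac{4}{11} = \frac{8}{11}$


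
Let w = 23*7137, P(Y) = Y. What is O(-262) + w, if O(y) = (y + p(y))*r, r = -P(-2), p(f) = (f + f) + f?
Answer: 162055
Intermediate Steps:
p(f) = 3*f (p(f) = 2*f + f = 3*f)
r = 2 (r = -1*(-2) = 2)
w = 164151
O(y) = 8*y (O(y) = (y + 3*y)*2 = (4*y)*2 = 8*y)
O(-262) + w = 8*(-262) + 164151 = -2096 + 164151 = 162055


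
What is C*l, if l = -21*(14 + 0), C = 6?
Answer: -1764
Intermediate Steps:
l = -294 (l = -21*14 = -294)
C*l = 6*(-294) = -1764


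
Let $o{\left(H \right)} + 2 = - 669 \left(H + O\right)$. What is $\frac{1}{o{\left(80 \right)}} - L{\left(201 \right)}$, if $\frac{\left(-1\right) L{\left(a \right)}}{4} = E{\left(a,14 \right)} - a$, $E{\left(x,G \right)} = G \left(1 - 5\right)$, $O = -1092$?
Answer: $- \frac{695982727}{677026} \approx -1028.0$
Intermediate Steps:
$E{\left(x,G \right)} = - 4 G$ ($E{\left(x,G \right)} = G \left(-4\right) = - 4 G$)
$o{\left(H \right)} = 730546 - 669 H$ ($o{\left(H \right)} = -2 - 669 \left(H - 1092\right) = -2 - 669 \left(-1092 + H\right) = -2 - \left(-730548 + 669 H\right) = 730546 - 669 H$)
$L{\left(a \right)} = 224 + 4 a$ ($L{\left(a \right)} = - 4 \left(\left(-4\right) 14 - a\right) = - 4 \left(-56 - a\right) = 224 + 4 a$)
$\frac{1}{o{\left(80 \right)}} - L{\left(201 \right)} = \frac{1}{730546 - 53520} - \left(224 + 4 \cdot 201\right) = \frac{1}{730546 - 53520} - \left(224 + 804\right) = \frac{1}{677026} - 1028 = - \frac{695982727}{677026}$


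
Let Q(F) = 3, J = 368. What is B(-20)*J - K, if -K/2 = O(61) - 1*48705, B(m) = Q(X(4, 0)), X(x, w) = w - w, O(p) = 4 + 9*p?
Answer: -95200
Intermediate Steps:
X(x, w) = 0
B(m) = 3
K = 96304 (K = -2*((4 + 9*61) - 1*48705) = -2*((4 + 549) - 48705) = -2*(553 - 48705) = -2*(-48152) = 96304)
B(-20)*J - K = 3*368 - 1*96304 = 1104 - 96304 = -95200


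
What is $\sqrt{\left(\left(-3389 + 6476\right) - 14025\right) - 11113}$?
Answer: $i \sqrt{22051} \approx 148.5 i$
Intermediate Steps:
$\sqrt{\left(\left(-3389 + 6476\right) - 14025\right) - 11113} = \sqrt{\left(3087 - 14025\right) - 11113} = \sqrt{-10938 - 11113} = \sqrt{-22051} = i \sqrt{22051}$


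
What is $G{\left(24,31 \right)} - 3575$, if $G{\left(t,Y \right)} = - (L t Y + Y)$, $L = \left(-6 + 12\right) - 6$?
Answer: $-3606$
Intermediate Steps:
$L = 0$ ($L = 6 - 6 = 0$)
$G{\left(t,Y \right)} = - Y$ ($G{\left(t,Y \right)} = - (0 t Y + Y) = - (0 Y + Y) = - (0 + Y) = - Y$)
$G{\left(24,31 \right)} - 3575 = \left(-1\right) 31 - 3575 = -31 - 3575 = -3606$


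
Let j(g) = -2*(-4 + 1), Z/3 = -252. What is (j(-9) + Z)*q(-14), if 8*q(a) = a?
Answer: 2625/2 ≈ 1312.5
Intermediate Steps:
Z = -756 (Z = 3*(-252) = -756)
q(a) = a/8
j(g) = 6 (j(g) = -2*(-3) = 6)
(j(-9) + Z)*q(-14) = (6 - 756)*((⅛)*(-14)) = -750*(-7/4) = 2625/2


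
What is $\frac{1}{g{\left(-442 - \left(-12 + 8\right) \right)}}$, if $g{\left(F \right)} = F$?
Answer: $- \frac{1}{438} \approx -0.0022831$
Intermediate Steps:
$\frac{1}{g{\left(-442 - \left(-12 + 8\right) \right)}} = \frac{1}{-442 - \left(-12 + 8\right)} = \frac{1}{-442 - -4} = \frac{1}{-442 + 4} = \frac{1}{-438} = - \frac{1}{438}$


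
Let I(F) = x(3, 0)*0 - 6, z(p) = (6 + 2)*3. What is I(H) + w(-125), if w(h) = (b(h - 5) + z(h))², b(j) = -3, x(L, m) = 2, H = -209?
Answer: 435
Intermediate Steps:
z(p) = 24 (z(p) = 8*3 = 24)
I(F) = -6 (I(F) = 2*0 - 6 = 0 - 6 = -6)
w(h) = 441 (w(h) = (-3 + 24)² = 21² = 441)
I(H) + w(-125) = -6 + 441 = 435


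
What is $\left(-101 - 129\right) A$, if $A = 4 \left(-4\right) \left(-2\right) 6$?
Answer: $-44160$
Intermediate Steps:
$A = 192$ ($A = \left(-16\right) \left(-2\right) 6 = 32 \cdot 6 = 192$)
$\left(-101 - 129\right) A = \left(-101 - 129\right) 192 = \left(-230\right) 192 = -44160$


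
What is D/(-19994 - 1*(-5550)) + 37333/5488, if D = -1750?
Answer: 137210463/19817168 ≈ 6.9238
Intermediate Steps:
D/(-19994 - 1*(-5550)) + 37333/5488 = -1750/(-19994 - 1*(-5550)) + 37333/5488 = -1750/(-19994 + 5550) + 37333*(1/5488) = -1750/(-14444) + 37333/5488 = -1750*(-1/14444) + 37333/5488 = 875/7222 + 37333/5488 = 137210463/19817168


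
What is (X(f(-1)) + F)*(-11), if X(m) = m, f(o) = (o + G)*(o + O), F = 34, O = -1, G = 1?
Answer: -374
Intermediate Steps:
f(o) = (1 + o)*(-1 + o) (f(o) = (o + 1)*(o - 1) = (1 + o)*(-1 + o))
(X(f(-1)) + F)*(-11) = ((-1 + (-1)**2) + 34)*(-11) = ((-1 + 1) + 34)*(-11) = (0 + 34)*(-11) = 34*(-11) = -374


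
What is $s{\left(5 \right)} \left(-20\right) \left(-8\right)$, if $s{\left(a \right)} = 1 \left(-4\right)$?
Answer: $-640$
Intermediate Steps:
$s{\left(a \right)} = -4$
$s{\left(5 \right)} \left(-20\right) \left(-8\right) = \left(-4\right) \left(-20\right) \left(-8\right) = 80 \left(-8\right) = -640$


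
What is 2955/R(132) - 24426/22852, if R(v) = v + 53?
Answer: 6300885/422762 ≈ 14.904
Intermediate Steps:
R(v) = 53 + v
2955/R(132) - 24426/22852 = 2955/(53 + 132) - 24426/22852 = 2955/185 - 24426*1/22852 = 2955*(1/185) - 12213/11426 = 591/37 - 12213/11426 = 6300885/422762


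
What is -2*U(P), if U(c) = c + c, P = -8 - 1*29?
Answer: 148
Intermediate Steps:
P = -37 (P = -8 - 29 = -37)
U(c) = 2*c
-2*U(P) = -4*(-37) = -2*(-74) = 148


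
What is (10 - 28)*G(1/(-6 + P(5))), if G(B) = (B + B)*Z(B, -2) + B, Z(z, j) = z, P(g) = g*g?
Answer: -378/361 ≈ -1.0471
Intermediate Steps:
P(g) = g²
G(B) = B + 2*B² (G(B) = (B + B)*B + B = (2*B)*B + B = 2*B² + B = B + 2*B²)
(10 - 28)*G(1/(-6 + P(5))) = (10 - 28)*((1 + 2/(-6 + 5²))/(-6 + 5²)) = -18*(1 + 2/(-6 + 25))/(-6 + 25) = -18*(1 + 2/19)/19 = -18*21/(19*19) = -18*21/361 = -378/361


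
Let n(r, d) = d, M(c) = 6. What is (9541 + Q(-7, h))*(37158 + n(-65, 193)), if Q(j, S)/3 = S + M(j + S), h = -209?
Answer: 333619132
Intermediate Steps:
Q(j, S) = 18 + 3*S (Q(j, S) = 3*(S + 6) = 3*(6 + S) = 18 + 3*S)
(9541 + Q(-7, h))*(37158 + n(-65, 193)) = (9541 + (18 + 3*(-209)))*(37158 + 193) = (9541 + (18 - 627))*37351 = (9541 - 609)*37351 = 8932*37351 = 333619132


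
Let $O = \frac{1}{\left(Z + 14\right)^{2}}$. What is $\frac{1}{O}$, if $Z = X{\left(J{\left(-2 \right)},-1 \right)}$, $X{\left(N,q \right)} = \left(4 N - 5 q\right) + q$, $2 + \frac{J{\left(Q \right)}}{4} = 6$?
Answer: $6724$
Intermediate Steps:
$J{\left(Q \right)} = 16$ ($J{\left(Q \right)} = -8 + 4 \cdot 6 = -8 + 24 = 16$)
$X{\left(N,q \right)} = - 4 q + 4 N$ ($X{\left(N,q \right)} = \left(- 5 q + 4 N\right) + q = - 4 q + 4 N$)
$Z = 68$ ($Z = \left(-4\right) \left(-1\right) + 4 \cdot 16 = 4 + 64 = 68$)
$O = \frac{1}{6724}$ ($O = \frac{1}{\left(68 + 14\right)^{2}} = \frac{1}{82^{2}} = \frac{1}{6724} \approx 0.00014872$)
$\frac{1}{O} = \frac{1}{\frac{1}{6724}} = 6724$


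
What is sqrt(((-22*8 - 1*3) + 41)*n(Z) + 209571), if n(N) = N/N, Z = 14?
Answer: sqrt(209433) ≈ 457.64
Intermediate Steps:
n(N) = 1
sqrt(((-22*8 - 1*3) + 41)*n(Z) + 209571) = sqrt(((-22*8 - 1*3) + 41)*1 + 209571) = sqrt(((-176 - 3) + 41)*1 + 209571) = sqrt((-179 + 41)*1 + 209571) = sqrt(-138*1 + 209571) = sqrt(-138 + 209571) = sqrt(209433)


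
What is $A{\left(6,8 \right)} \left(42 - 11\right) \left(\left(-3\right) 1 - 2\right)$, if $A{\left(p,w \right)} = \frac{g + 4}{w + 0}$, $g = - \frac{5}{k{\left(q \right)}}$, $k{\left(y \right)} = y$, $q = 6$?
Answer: $- \frac{2945}{48} \approx -61.354$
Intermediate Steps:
$g = - \frac{5}{6} \approx -0.83333$
$A{\left(p,w \right)} = \frac{19}{6 w}$ ($A{\left(p,w \right)} = \frac{- \frac{5}{6} + 4}{w + 0} = \frac{19}{6 w}$)
$A{\left(6,8 \right)} \left(42 - 11\right) \left(\left(-3\right) 1 - 2\right) = \frac{19}{6 \cdot 8} \left(42 - 11\right) \left(\left(-3\right) 1 - 2\right) = \frac{19}{6} \cdot \frac{1}{8} \cdot 31 \left(-3 - 2\right) = \frac{19}{48} \cdot 31 \left(-5\right) = \frac{589}{48} \left(-5\right) = - \frac{2945}{48}$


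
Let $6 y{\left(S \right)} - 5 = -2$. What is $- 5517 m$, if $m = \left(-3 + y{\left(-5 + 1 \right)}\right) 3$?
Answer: $\frac{82755}{2} \approx 41378.0$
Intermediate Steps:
$y{\left(S \right)} = \frac{1}{2}$ ($y{\left(S \right)} = \frac{5}{6} + \frac{1}{6} \left(-2\right) = \frac{5}{6} - \frac{1}{3} = \frac{1}{2}$)
$m = - \frac{15}{2}$ ($m = \left(-3 + \frac{1}{2}\right) 3 = \left(- \frac{5}{2}\right) 3 = - \frac{15}{2} \approx -7.5$)
$- 5517 m = \left(-5517\right) \left(- \frac{15}{2}\right) = \frac{82755}{2}$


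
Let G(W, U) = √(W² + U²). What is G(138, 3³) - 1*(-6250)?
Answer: 6250 + 39*√13 ≈ 6390.6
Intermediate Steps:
G(W, U) = √(U² + W²)
G(138, 3³) - 1*(-6250) = √((3³)² + 138²) - 1*(-6250) = √(27² + 19044) + 6250 = √(729 + 19044) + 6250 = √19773 + 6250 = 39*√13 + 6250 = 6250 + 39*√13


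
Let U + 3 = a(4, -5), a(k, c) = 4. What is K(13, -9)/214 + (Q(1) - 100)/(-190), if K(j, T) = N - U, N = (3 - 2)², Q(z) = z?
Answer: 99/190 ≈ 0.52105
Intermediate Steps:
U = 1 (U = -3 + 4 = 1)
N = 1 (N = 1² = 1)
K(j, T) = 0 (K(j, T) = 1 - 1*1 = 1 - 1 = 0)
K(13, -9)/214 + (Q(1) - 100)/(-190) = 0/214 + (1 - 100)/(-190) = 0*(1/214) - 99*(-1/190) = 0 + 99/190 = 99/190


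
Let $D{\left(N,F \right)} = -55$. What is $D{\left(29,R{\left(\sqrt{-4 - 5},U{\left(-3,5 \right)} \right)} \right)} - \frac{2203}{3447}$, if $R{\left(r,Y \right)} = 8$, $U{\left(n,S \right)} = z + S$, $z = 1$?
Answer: $- \frac{191788}{3447} \approx -55.639$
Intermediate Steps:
$U{\left(n,S \right)} = 1 + S$
$D{\left(29,R{\left(\sqrt{-4 - 5},U{\left(-3,5 \right)} \right)} \right)} - \frac{2203}{3447} = -55 - \frac{2203}{3447} = - \frac{191788}{3447}$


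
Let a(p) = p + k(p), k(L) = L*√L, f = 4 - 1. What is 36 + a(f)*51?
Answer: 189 + 153*√3 ≈ 454.00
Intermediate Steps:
f = 3
k(L) = L^(3/2)
a(p) = p + p^(3/2)
36 + a(f)*51 = 36 + (3 + 3^(3/2))*51 = 36 + (3 + 3*√3)*51 = 36 + (153 + 153*√3) = 189 + 153*√3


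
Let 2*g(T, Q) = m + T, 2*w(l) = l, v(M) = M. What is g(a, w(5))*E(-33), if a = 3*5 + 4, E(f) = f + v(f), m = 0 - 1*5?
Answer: -462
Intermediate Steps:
m = -5 (m = 0 - 5 = -5)
w(l) = l/2
E(f) = 2*f (E(f) = f + f = 2*f)
a = 19 (a = 15 + 4 = 19)
g(T, Q) = -5/2 + T/2 (g(T, Q) = (-5 + T)/2 = -5/2 + T/2)
g(a, w(5))*E(-33) = (-5/2 + (1/2)*19)*(2*(-33)) = (-5/2 + 19/2)*(-66) = 7*(-66) = -462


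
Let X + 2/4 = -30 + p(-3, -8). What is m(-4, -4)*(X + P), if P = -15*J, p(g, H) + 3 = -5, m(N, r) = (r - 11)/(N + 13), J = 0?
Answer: 385/6 ≈ 64.167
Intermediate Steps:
m(N, r) = (-11 + r)/(13 + N)
p(g, H) = -8 (p(g, H) = -3 - 5 = -8)
P = 0 (P = -15*0 = 0)
X = -77/2 (X = -½ + (-30 - 8) = -½ - 38 = -77/2 ≈ -38.500)
m(-4, -4)*(X + P) = ((-11 - 4)/(13 - 4))*(-77/2 + 0) = (-15/9)*(-77/2) = ((⅑)*(-15))*(-77/2) = -5/3*(-77/2) = 385/6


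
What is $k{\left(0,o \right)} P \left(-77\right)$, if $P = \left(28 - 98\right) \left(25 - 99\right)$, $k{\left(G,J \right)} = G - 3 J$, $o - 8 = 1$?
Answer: $10769220$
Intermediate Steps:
$o = 9$ ($o = 8 + 1 = 9$)
$P = 5180$ ($P = \left(-70\right) \left(-74\right) = 5180$)
$k{\left(0,o \right)} P \left(-77\right) = \left(0 - 27\right) 5180 \left(-77\right) = \left(-27\right) 5180 \left(-77\right) = \left(-139860\right) \left(-77\right) = 10769220$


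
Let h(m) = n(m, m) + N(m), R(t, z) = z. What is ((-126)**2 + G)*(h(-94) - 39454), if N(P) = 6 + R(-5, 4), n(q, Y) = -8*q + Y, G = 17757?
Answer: -1304489538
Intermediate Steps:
n(q, Y) = Y - 8*q
N(P) = 10 (N(P) = 6 + 4 = 10)
h(m) = 10 - 7*m (h(m) = (m - 8*m) + 10 = -7*m + 10 = 10 - 7*m)
((-126)**2 + G)*(h(-94) - 39454) = ((-126)**2 + 17757)*((10 - 7*(-94)) - 39454) = (15876 + 17757)*((10 + 658) - 39454) = 33633*(668 - 39454) = 33633*(-38786) = -1304489538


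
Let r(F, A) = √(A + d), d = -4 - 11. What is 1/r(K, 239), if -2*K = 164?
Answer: √14/56 ≈ 0.066815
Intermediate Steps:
K = -82 (K = -½*164 = -82)
d = -15
r(F, A) = √(-15 + A) (r(F, A) = √(A - 15) = √(-15 + A))
1/r(K, 239) = 1/(√(-15 + 239)) = 1/(√224) = 1/(4*√14) = √14/56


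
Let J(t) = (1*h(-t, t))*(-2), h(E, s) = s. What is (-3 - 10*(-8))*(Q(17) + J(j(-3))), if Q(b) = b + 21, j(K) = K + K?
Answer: 3850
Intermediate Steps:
j(K) = 2*K
J(t) = -2*t (J(t) = (1*t)*(-2) = t*(-2) = -2*t)
Q(b) = 21 + b
(-3 - 10*(-8))*(Q(17) + J(j(-3))) = (-3 - 10*(-8))*((21 + 17) - 4*(-3)) = (-3 + 80)*(38 - 2*(-6)) = 77*(38 + 12) = 77*50 = 3850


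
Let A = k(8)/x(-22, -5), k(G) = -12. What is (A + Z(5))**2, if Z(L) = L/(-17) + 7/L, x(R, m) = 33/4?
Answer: 106276/874225 ≈ 0.12157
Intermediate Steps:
x(R, m) = 33/4 (x(R, m) = 33*(1/4) = 33/4)
Z(L) = 7/L - L/17 (Z(L) = L*(-1/17) + 7/L = -L/17 + 7/L = 7/L - L/17)
A = -16/11 (A = -12/33/4 = -12*4/33 = -16/11 ≈ -1.4545)
(A + Z(5))**2 = (-16/11 + (7/5 - 1/17*5))**2 = (-16/11 + (7*(1/5) - 5/17))**2 = (-16/11 + (7/5 - 5/17))**2 = (-16/11 + 94/85)**2 = (-326/935)**2 = 106276/874225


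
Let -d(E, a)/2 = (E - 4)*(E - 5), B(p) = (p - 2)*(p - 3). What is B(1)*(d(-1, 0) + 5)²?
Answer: 6050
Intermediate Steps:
B(p) = (-3 + p)*(-2 + p) (B(p) = (-2 + p)*(-3 + p) = (-3 + p)*(-2 + p))
d(E, a) = -2*(-5 + E)*(-4 + E) (d(E, a) = -2*(E - 4)*(E - 5) = -2*(-4 + E)*(-5 + E) = -2*(-5 + E)*(-4 + E))
B(1)*(d(-1, 0) + 5)² = (6 + 1² - 5*1)*((-40 - 2*(-1)² + 18*(-1)) + 5)² = (6 + 1 - 5)*((-40 - 2*1 - 18) + 5)² = 2*((-40 - 2 - 18) + 5)² = 2*(-60 + 5)² = 2*(-55)² = 2*3025 = 6050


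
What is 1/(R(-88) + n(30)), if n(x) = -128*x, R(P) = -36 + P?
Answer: -1/3964 ≈ -0.00025227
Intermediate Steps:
1/(R(-88) + n(30)) = 1/((-36 - 88) - 128*30) = 1/(-124 - 3840) = 1/(-3964) = -1/3964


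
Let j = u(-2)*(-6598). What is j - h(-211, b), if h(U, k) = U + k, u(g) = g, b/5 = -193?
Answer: 14372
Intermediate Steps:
b = -965 (b = 5*(-193) = -965)
j = 13196 (j = -2*(-6598) = 13196)
j - h(-211, b) = 13196 - (-211 - 965) = 13196 - 1*(-1176) = 13196 + 1176 = 14372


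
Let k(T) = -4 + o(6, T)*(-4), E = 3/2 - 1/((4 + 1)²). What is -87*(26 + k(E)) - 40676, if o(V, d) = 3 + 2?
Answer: -40850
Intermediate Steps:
o(V, d) = 5
E = 73/50 (E = 3*(½) - 1/(5²) = 3/2 - 1/25 = 73/50 ≈ 1.4600)
k(T) = -24 (k(T) = -4 + 5*(-4) = -4 - 20 = -24)
-87*(26 + k(E)) - 40676 = -87*(26 - 24) - 40676 = -87*2 - 40676 = -174 - 40676 = -40850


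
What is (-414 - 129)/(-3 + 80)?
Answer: -543/77 ≈ -7.0519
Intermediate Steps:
(-414 - 129)/(-3 + 80) = -543/77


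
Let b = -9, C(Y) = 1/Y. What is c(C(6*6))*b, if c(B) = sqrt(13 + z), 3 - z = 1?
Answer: -9*sqrt(15) ≈ -34.857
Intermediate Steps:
z = 2 (z = 3 - 1*1 = 3 - 1 = 2)
c(B) = sqrt(15) (c(B) = sqrt(13 + 2) = sqrt(15))
c(C(6*6))*b = sqrt(15)*(-9) = -9*sqrt(15)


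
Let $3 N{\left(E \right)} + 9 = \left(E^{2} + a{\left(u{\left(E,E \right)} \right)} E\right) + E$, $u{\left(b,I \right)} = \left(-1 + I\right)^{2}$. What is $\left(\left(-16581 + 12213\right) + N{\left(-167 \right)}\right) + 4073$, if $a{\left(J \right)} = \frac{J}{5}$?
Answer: $- \frac{4579268}{15} \approx -3.0528 \cdot 10^{5}$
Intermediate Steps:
$a{\left(J \right)} = \frac{J}{5}$ ($a{\left(J \right)} = J \frac{1}{5} = \frac{J}{5}$)
$N{\left(E \right)} = -3 + \frac{E}{3} + \frac{E^{2}}{3} + \frac{E \left(-1 + E\right)^{2}}{15}$ ($N{\left(E \right)} = -3 + \frac{\left(E^{2} + \frac{\left(-1 + E\right)^{2}}{5} E\right) + E}{3} = -3 + \frac{\left(E^{2} + \frac{E \left(-1 + E\right)^{2}}{5}\right) + E}{3} = -3 + \frac{E + E^{2} + \frac{E \left(-1 + E\right)^{2}}{5}}{3} = -3 + \left(\frac{E}{3} + \frac{E^{2}}{3} + \frac{E \left(-1 + E\right)^{2}}{15}\right) = -3 + \frac{E}{3} + \frac{E^{2}}{3} + \frac{E \left(-1 + E\right)^{2}}{15}$)
$\left(\left(-16581 + 12213\right) + N{\left(-167 \right)}\right) + 4073 = \left(\left(-16581 + 12213\right) + \left(-3 + \frac{\left(-167\right)^{2}}{5} + \frac{\left(-167\right)^{3}}{15} + \frac{2}{5} \left(-167\right)\right)\right) + 4073 = \left(-4368 + \left(-3 + \frac{1}{5} \cdot 27889 + \frac{1}{15} \left(-4657463\right) - \frac{334}{5}\right)\right) + 4073 = \left(-4368 - \frac{4574843}{15}\right) + 4073 = - \frac{4640363}{15} + 4073 = - \frac{4579268}{15}$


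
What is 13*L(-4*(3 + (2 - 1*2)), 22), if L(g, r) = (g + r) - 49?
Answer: -507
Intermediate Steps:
L(g, r) = -49 + g + r
13*L(-4*(3 + (2 - 1*2)), 22) = 13*(-49 - 4*(3 + (2 - 1*2)) + 22) = 13*(-49 - 4*(3 + (2 - 2)) + 22) = 13*(-49 - 4*(3 + 0) + 22) = 13*(-49 - 4*3 + 22) = 13*(-49 - 12 + 22) = 13*(-39) = -507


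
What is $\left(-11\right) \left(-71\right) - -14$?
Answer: $795$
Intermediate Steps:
$\left(-11\right) \left(-71\right) - -14 = 781 + \left(-47 + 61\right) = 781 + 14 = 795$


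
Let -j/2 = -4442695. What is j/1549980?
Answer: 888539/154998 ≈ 5.7326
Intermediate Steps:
j = 8885390 (j = -2*(-4442695) = 8885390)
j/1549980 = 8885390/1549980 = 8885390*(1/1549980) = 888539/154998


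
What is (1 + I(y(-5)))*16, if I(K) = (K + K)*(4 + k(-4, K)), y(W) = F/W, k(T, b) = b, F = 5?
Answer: -80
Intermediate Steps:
y(W) = 5/W
I(K) = 2*K*(4 + K) (I(K) = (K + K)*(4 + K) = (2*K)*(4 + K) = 2*K*(4 + K))
(1 + I(y(-5)))*16 = (1 + 2*(5/(-5))*(4 + 5/(-5)))*16 = (1 + 2*(5*(-⅕))*(4 + 5*(-⅕)))*16 = (1 + 2*(-1)*(4 - 1))*16 = (1 + 2*(-1)*3)*16 = (1 - 6)*16 = -5*16 = -80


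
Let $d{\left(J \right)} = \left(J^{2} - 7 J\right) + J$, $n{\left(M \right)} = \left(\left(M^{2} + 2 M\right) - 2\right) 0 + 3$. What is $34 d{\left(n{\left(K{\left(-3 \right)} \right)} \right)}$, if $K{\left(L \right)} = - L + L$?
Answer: $-306$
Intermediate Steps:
$K{\left(L \right)} = 0$
$n{\left(M \right)} = 3$ ($n{\left(M \right)} = \left(-2 + M^{2} + 2 M\right) 0 + 3 = 0 + 3 = 3$)
$d{\left(J \right)} = J^{2} - 6 J$
$34 d{\left(n{\left(K{\left(-3 \right)} \right)} \right)} = 34 \cdot 3 \left(-6 + 3\right) = 34 \cdot 3 \left(-3\right) = 34 \left(-9\right) = -306$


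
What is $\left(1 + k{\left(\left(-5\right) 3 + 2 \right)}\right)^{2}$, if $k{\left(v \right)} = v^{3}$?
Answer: $4822416$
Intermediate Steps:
$\left(1 + k{\left(\left(-5\right) 3 + 2 \right)}\right)^{2} = \left(1 + \left(\left(-5\right) 3 + 2\right)^{3}\right)^{2} = \left(1 + \left(-15 + 2\right)^{3}\right)^{2} = \left(1 + \left(-13\right)^{3}\right)^{2} = \left(1 - 2197\right)^{2} = \left(-2196\right)^{2} = 4822416$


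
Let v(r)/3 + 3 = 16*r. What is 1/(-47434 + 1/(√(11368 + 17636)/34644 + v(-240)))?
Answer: -315295553837622115133/14955729328081807467999140 + 2887*√7251/14955729328081807467999140 ≈ -2.1082e-5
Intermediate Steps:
v(r) = -9 + 48*r (v(r) = -9 + 3*(16*r) = -9 + 48*r)
1/(-47434 + 1/(√(11368 + 17636)/34644 + v(-240))) = 1/(-47434 + 1/(√(11368 + 17636)/34644 + (-9 + 48*(-240)))) = 1/(-47434 + 1/(√29004*(1/34644) + (-9 - 11520))) = 1/(-47434 + 1/((2*√7251)*(1/34644) - 11529)) = 1/(-47434 + 1/(√7251/17322 - 11529)) = 1/(-47434 + 1/(-11529 + √7251/17322))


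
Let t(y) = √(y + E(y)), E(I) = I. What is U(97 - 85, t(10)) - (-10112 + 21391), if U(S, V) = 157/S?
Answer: -135191/12 ≈ -11266.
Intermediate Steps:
t(y) = √2*√y (t(y) = √(y + y) = √(2*y) = √2*√y)
U(97 - 85, t(10)) - (-10112 + 21391) = 157/(97 - 85) - (-10112 + 21391) = 157/12 - 1*11279 = 157*(1/12) - 11279 = 157/12 - 11279 = -135191/12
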